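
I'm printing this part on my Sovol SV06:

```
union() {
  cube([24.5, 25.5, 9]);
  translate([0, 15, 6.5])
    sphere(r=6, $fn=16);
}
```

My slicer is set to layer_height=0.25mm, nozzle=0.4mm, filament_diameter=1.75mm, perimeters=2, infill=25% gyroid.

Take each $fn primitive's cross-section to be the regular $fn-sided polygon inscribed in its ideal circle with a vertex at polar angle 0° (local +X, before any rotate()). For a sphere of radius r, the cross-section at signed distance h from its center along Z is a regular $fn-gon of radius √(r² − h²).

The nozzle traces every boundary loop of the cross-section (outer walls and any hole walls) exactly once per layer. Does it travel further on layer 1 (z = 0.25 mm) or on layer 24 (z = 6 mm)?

Layer 1 (z = 0.25): the cube is present — its section is the full 24.5×25.5 rectangle (perimeter 100.00 mm); the sphere at (0, 15) is not intersected at this z (|z−center|=6.250 > r=6); Merging all regions: only the 24.5×25.5 cube is present, so the union is just that shape — boundary = 100.00 mm. So its perimeter = 100.00 mm. Layer 24 (z = 6): the cube (footprint 24.5×25.5) is included at this height (perimeter 100.00 mm); the sphere at (0, 15): section is a regular 16-gon, circumradius = √(r²−h²) = √(6²−0.5²) = 5.979 (perimeter = 2·16·5.979·sin(180°/16) = 37.33 mm); Taking the union: the regions partially overlap (shared area 54.72 mm²), so the edge portions inside another operand are dropped and the merged outline is re-measured after clipping — boundary = 106.71 mm. So its perimeter = 106.71 mm. Layer 24 is larger (106.71 vs 100.00 mm).

layer 24 (z = 6 mm)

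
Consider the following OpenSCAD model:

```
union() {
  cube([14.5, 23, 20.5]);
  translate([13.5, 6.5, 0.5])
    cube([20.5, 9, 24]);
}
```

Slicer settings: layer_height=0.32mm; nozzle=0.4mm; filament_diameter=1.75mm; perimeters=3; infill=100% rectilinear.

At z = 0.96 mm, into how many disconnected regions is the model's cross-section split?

At z = 0.96 mm: the 14.5×23 cube contributes its full rectangle; the cube at (13.5, 6.5) is present — its section is the full 20.5×9 rectangle; Merging all regions: the regions partially overlap (shared area 9.00 mm²), so overlapping operands fuse into one piece — 1 connected region. The result has 1 disconnected region.

1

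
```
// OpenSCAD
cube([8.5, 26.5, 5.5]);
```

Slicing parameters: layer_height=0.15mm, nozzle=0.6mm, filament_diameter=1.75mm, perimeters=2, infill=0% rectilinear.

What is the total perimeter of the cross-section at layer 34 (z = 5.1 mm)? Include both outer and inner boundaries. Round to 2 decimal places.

At z = 5.1 mm: the 8.5×26.5 cube contributes its full rectangle (perimeter 70.00 mm). Overall, the cross-section is a single solid region. Total boundary length (outer) = 70.00 mm.

70.00 mm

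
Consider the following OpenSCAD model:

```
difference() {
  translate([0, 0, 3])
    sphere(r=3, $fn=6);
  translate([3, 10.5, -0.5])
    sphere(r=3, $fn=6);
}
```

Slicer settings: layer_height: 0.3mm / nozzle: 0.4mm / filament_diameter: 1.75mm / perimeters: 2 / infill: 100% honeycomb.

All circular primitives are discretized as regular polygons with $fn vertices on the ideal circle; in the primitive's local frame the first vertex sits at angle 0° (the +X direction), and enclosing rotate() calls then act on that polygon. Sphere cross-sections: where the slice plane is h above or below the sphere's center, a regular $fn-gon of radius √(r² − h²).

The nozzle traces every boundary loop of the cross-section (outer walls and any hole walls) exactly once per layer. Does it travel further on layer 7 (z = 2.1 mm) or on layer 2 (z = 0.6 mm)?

layer 7 (z = 2.1 mm)

Layer 7 (z = 2.1): the r=3 sphere contributes a regular 6-gon of circumradius √(3²−0.9²) = 2.862 (perimeter = 2·6·2.862·sin(180°/6) = 17.17 mm); the sphere at (3, 10.5): section is a regular 6-gon, circumradius = √(r²−h²) = √(3²−2.6²) = 1.497 (perimeter = 2·6·1.497·sin(180°/6) = 8.98 mm); Taking the first minus the rest: starting from the r=3 sphere, the r=3 sphere at (3, 10.5) misses the remaining region (no effect) — boundary = 17.17 mm. So its perimeter = 17.17 mm. Layer 2 (z = 0.6): the sphere: section is a regular 6-gon, circumradius = √(r²−h²) = √(3²−2.4²) = 1.800 (perimeter = 2·6·1.800·sin(180°/6) = 10.80 mm); the sphere at (3, 10.5): section is a regular 6-gon, circumradius = √(r²−h²) = √(3²−1.1²) = 2.791 (perimeter = 2·6·2.791·sin(180°/6) = 16.75 mm); Subtracting the remaining from the first: starting from the r=3 sphere, the r=3 sphere at (3, 10.5) misses the remaining region (no effect) — boundary = 10.80 mm. So its perimeter = 10.80 mm. Layer 7 is larger (17.17 vs 10.80 mm).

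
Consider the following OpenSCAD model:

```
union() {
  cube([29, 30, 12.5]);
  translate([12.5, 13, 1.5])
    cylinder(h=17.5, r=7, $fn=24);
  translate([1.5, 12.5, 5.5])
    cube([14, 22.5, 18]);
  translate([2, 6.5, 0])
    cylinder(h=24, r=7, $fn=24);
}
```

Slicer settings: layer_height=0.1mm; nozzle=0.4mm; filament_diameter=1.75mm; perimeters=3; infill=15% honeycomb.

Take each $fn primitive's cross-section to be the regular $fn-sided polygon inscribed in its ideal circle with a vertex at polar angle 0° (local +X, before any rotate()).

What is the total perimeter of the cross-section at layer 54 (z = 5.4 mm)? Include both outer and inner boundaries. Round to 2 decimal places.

122.78 mm

At z = 5.4 mm: the 29×30 cube contributes its full rectangle (perimeter 118.00 mm); the r=7 cylinder at (12.5, 13) contributes a regular 24-gon of circumradius 7 (perimeter = 2·24·7.000·sin(180°/24) = 43.86 mm); the cube at (1.5, 12.5) is not intersected at this z (z outside [5.5, 23.5]); the r=7 cylinder at (2, 6.5) gives a regular 24-gon of circumradius 7 (constant along its height) (perimeter = 2·24·7.000·sin(180°/24) = 43.86 mm); Taking the union: the regions partially overlap (shared area 254.24 mm²), so the edge portions inside another operand are dropped and the merged outline is re-measured after clipping — boundary = 122.78 mm. Overall, the cross-section is a single solid region. Total boundary length (outer) = 122.78 mm.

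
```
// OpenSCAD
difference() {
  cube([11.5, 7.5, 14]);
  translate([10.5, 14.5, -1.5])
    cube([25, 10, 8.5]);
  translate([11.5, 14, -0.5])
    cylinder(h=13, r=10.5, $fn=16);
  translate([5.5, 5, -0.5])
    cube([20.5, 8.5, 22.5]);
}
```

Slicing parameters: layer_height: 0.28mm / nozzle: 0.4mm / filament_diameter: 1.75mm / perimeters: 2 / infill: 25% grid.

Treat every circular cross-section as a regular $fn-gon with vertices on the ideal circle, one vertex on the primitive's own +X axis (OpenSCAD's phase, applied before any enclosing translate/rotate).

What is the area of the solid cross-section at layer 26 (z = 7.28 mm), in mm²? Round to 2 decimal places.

At z = 7.28 mm: the cube is present — its section is the full 11.5×7.5 rectangle (area 86.25 mm²); the cube at (10.5, 14.5) does not reach this height (z outside [-1.5, 7]); the r=10.5 cylinder at (11.5, 14) contributes a regular 16-gon of circumradius 10.5 (area = (16/2)·10.500²·sin(360°/16) = 337.53 mm²); the cube at (5.5, 5) is present — its section is the full 20.5×8.5 rectangle (area 174.25 mm²); Subtracting the remaining from the first: starting from the 11.5×7.5 cube (86.25 mm²), the r=10.5 cylinder at (11.5, 14) partially overlaps it — only the 21.78 mm² overlap (of its 337.53 mm²) is removed, clipping the outline; the 20.5×8.5 cube at (5.5, 5) partially overlaps it — only the 0.29 mm² overlap (of its 174.25 mm²) is removed, clipping the outline — area = 64.18 mm². Overall, the cross-section is a single solid region. Net area = 64.18 mm².

64.18 mm²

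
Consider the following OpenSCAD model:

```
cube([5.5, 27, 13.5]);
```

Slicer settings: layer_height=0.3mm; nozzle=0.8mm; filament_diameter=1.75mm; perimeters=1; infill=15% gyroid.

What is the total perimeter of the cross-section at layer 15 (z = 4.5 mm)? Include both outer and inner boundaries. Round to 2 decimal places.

At z = 4.5 mm: the 5.5×27 cube contributes its full rectangle (perimeter 65.00 mm). Overall, the cross-section is a single solid region. Total boundary length (outer) = 65.00 mm.

65.00 mm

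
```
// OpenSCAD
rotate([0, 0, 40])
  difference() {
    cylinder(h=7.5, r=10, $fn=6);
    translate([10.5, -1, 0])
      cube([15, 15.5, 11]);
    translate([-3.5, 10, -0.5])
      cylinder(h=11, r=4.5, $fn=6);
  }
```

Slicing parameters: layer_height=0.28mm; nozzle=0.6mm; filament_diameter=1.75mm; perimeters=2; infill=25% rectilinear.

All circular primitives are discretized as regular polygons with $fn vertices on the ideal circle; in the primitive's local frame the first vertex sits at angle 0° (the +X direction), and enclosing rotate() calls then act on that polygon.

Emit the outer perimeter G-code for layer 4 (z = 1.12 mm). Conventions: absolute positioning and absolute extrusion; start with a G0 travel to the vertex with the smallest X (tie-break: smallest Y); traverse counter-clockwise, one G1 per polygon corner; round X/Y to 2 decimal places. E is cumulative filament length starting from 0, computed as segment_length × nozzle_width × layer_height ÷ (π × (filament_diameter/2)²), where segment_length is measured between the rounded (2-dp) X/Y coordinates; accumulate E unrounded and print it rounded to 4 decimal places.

At z = 1.12 mm: the r=10 cylinder gives a regular 6-gon of circumradius 10 (constant along its height); the 15×15.5 cube at (10.5, -1) contributes its full rectangle; the r=4.5 cylinder at (-3.5, 10) gives a regular 6-gon of circumradius 4.5 (constant along its height); Subtracting the remaining from the first: starting from the r=10 cylinder, the 15×15.5 cube at (10.5, -1) misses the remaining region (no effect); the r=4.5 cylinder at (-3.5, 10) partially overlaps it — only the 13.14 mm² overlap (of its 52.61 mm²) is removed, clipping the outline — 1 connected region; (rotated 40° about Z; rotation is an isometry so areas/perimeters/island counts are preserved). The outline is a single polygon with 9 vertices. Extrusion per mm of travel: 0.6 × 0.28 / (π × 0.875²) = 0.069846. Accumulating E over each segment gives final E = 4.2422.

G0 X-9.01 Y1.23 Z1.12
G1 X-7.66 Y-6.43 E0.5433
G1 X1.74 Y-9.85 E1.2419
G1 X9.40 Y-3.42 E1.9405
G1 X7.66 Y6.43 E2.6391
G1 X-1.74 Y9.85 E3.3378
G1 X-5.39 Y6.78 E3.6709
G1 X-4.88 Y3.87 E3.8772
G1 X-8.33 Y0.98 E4.1916
G1 X-9.01 Y1.23 E4.2422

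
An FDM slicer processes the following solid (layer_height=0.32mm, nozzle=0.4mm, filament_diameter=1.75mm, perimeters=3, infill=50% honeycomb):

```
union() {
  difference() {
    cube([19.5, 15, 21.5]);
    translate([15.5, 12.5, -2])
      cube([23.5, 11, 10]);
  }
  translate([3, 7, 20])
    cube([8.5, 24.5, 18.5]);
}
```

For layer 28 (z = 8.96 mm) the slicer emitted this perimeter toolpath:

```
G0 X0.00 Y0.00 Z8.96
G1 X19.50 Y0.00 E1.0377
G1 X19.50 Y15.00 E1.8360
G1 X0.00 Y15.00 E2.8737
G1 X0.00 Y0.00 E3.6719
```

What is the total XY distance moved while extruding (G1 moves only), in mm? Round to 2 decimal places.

69.00 mm

Sum the Euclidean lengths of each G1 segment: total = 69.00 mm.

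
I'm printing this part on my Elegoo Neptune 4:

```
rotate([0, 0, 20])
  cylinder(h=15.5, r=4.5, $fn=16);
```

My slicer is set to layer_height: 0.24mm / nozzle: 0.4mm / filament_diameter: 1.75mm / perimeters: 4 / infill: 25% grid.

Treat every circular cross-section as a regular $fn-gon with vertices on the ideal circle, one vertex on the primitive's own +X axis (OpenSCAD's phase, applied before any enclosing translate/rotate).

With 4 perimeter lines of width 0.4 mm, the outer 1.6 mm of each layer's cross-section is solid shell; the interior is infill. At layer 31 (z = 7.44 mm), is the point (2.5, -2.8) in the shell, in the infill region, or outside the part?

shell

At z = 7.44 mm: the r=4.5 cylinder gives a regular 16-gon of circumradius 4.5 (constant along its height); (rotated 20° about Z; rotation is an isometry so areas/perimeters/island counts are preserved). Overall, the cross-section is a single solid region. Undo the 20° rotation: the query point maps to (1.392, -3.486) in the un-rotated model frame. The nearest boundary edge runs (-0.00, -4.50)→(1.72, -4.16); distance from the point to it = 0.72 mm. The point is inside the cross-section, 0.72 mm from the nearest boundary — within the 1.6 mm shell band (4 × 0.4).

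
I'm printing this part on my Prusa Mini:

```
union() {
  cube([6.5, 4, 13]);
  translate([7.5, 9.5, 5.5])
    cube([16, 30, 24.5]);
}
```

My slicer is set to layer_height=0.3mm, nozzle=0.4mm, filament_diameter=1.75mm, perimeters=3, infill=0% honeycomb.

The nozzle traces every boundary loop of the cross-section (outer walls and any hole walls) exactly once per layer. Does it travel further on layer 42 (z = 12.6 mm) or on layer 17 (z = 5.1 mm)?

layer 42 (z = 12.6 mm)

Layer 42 (z = 12.6): the cube is present — its section is the full 6.5×4 rectangle (perimeter 21.00 mm); the 16×30 cube at (7.5, 9.5) contributes its full rectangle (perimeter 92.00 mm); Merging all regions: the 2 present regions are separate (no shared area or edge), so areas and boundary lengths simply add and each stays a separate island — boundary = 113.00 mm. So its perimeter = 113.00 mm. Layer 17 (z = 5.1): the 6.5×4 cube contributes its full rectangle (perimeter 21.00 mm); the cube at (7.5, 9.5) does not reach this height (z outside [5.5, 30]); Taking the union: only the 6.5×4 cube is present, so the union is just that shape — boundary = 21.00 mm. So its perimeter = 21.00 mm. Layer 42 is larger (113.00 vs 21.00 mm).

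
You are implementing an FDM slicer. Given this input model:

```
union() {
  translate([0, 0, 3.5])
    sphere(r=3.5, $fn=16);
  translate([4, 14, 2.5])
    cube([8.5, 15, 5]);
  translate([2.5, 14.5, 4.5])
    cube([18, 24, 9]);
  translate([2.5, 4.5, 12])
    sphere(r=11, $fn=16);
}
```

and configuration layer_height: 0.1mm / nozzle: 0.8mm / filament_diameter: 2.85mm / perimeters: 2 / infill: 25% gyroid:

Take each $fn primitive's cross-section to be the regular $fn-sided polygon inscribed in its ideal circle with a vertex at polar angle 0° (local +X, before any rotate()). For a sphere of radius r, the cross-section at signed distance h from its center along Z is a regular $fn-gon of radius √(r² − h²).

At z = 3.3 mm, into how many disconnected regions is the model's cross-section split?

2

At z = 3.3 mm: the sphere: section is a regular 16-gon, circumradius = √(r²−h²) = √(3.5²−0.2²) = 3.494; the cube at (4, 14) (footprint 8.5×15) is included at this height; the cube at (2.5, 14.5) does not reach this height (z outside [4.5, 13.5]); the sphere at (2.5, 4.5): section is a regular 16-gon, circumradius = √(r²−h²) = √(11²−8.7²) = 6.731; Merging all regions: the regions partially overlap (shared area 26.85 mm²), so overlapping operands fuse into one piece — 2 connected regions. The result has 2 disconnected regions.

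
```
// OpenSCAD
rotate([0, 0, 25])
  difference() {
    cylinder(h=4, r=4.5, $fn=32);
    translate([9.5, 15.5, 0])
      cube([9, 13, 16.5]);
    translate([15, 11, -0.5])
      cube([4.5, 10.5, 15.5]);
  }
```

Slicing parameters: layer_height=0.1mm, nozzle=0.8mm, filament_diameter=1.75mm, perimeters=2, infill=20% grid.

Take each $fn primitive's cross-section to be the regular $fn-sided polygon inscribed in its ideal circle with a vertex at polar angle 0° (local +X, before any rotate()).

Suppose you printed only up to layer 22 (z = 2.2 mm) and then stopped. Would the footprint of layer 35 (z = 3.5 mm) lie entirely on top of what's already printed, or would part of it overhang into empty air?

Compare the two slices. At z = 2.2: the r=4.5 cylinder contributes a regular 32-gon of circumradius 4.5 (area = (32/2)·4.500²·sin(360°/32) = 63.21 mm²); the cube at (9.5, 15.5) is present — its section is the full 9×13 rectangle (area 117.00 mm²); the cube at (15, 11) is present — its section is the full 4.5×10.5 rectangle (area 47.25 mm²); Subtracting the remaining from the first: starting from the r=4.5 cylinder (63.21 mm²), the 9×13 cube at (9.5, 15.5) misses the remaining region (no effect); the 4.5×10.5 cube at (15, 11) misses the remaining region (no effect) — area = 63.21 mm²; (rotated 25° about Z; rotation is an isometry so areas/perimeters/island counts are preserved). At z = 3.5: the cylinder: section is a regular 32-gon, circumradius r=4.5 (area = (32/2)·4.500²·sin(360°/32) = 63.21 mm²); the cube at (9.5, 15.5) (footprint 9×13) is included at this height (area 117.00 mm²); the cube at (15, 11) (footprint 4.5×10.5) is included at this height (area 47.25 mm²); Taking the first minus the rest: starting from the r=4.5 cylinder (63.21 mm²), the 9×13 cube at (9.5, 15.5) misses the remaining region (no effect); the 4.5×10.5 cube at (15, 11) misses the remaining region (no effect) — area = 63.21 mm²; (whole slice rotated 25° about Z — lengths, areas and connectivity unchanged). Checking containment: the cross-section at z = 3.5 is a subset of the cross-section at z = 2.2.

entirely on top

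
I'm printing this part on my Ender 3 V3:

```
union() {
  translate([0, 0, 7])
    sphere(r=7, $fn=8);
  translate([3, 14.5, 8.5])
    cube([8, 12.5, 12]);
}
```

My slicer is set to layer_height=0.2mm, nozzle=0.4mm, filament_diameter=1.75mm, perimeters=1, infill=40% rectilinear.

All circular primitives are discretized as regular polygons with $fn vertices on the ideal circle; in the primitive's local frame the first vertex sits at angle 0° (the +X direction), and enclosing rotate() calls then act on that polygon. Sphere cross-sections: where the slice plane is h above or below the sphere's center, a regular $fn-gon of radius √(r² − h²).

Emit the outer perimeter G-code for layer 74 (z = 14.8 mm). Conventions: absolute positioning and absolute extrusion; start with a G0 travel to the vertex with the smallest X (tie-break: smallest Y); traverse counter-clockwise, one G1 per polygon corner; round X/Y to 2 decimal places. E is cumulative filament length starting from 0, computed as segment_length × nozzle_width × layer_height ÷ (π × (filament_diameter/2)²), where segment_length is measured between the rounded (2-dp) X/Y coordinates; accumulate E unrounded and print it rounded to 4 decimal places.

G0 X3.00 Y14.50 Z14.80
G1 X11.00 Y14.50 E0.2661
G1 X11.00 Y27.00 E0.6818
G1 X3.00 Y27.00 E0.9479
G1 X3.00 Y14.50 E1.3637

At z = 14.8 mm: the sphere is absent (|z−center|=7.800 > r=7); the cube at (3, 14.5) (footprint 8×12.5) is included at this height; Combining (union): only the 8×12.5 cube at (3, 14.5) is present, so the union is just that shape — 1 connected region. The outline is a single polygon with 4 vertices. Extrusion per mm of travel: 0.4 × 0.2 / (π × 0.875²) = 0.033260. Accumulating E over each segment gives final E = 1.3637.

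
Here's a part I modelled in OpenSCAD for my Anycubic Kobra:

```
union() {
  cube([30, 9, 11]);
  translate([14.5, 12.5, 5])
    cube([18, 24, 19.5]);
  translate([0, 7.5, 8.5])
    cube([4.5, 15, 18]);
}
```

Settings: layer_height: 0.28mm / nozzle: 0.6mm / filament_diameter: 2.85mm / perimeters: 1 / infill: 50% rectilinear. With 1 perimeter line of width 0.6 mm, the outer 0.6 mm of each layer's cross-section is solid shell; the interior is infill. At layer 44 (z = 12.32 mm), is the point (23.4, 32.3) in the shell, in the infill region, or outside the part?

At z = 12.32 mm: the cube is absent (z outside [0, 11]); the cube at (14.5, 12.5) is present — its section is the full 18×24 rectangle; the cube at (0, 7.5) (footprint 4.5×15) is included at this height; Combining (union): the 2 present regions are separate (no shared area or edge), so areas and boundary lengths simply add and each stays a separate island — 2 connected regions. Overall, the cross-section has 2 separate islands. The nearest boundary edge runs (14.50, 36.50)→(32.50, 36.50); distance from the point to it = 4.20 mm. (Shell/infill is judged within the island containing the point — the largest one.) The point is inside the cross-section and 4.20 mm from the nearest boundary — more than the 0.6 mm shell width (1 × 0.6), so it's in the infill interior.

infill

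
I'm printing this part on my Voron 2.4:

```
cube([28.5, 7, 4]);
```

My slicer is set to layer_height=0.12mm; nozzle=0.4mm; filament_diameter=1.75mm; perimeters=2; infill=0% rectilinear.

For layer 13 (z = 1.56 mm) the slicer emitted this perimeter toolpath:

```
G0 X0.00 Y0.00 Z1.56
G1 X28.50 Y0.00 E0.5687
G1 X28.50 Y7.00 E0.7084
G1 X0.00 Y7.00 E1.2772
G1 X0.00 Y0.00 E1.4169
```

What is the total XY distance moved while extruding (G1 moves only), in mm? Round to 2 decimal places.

Sum the Euclidean lengths of each G1 segment: total = 71.00 mm.

71.00 mm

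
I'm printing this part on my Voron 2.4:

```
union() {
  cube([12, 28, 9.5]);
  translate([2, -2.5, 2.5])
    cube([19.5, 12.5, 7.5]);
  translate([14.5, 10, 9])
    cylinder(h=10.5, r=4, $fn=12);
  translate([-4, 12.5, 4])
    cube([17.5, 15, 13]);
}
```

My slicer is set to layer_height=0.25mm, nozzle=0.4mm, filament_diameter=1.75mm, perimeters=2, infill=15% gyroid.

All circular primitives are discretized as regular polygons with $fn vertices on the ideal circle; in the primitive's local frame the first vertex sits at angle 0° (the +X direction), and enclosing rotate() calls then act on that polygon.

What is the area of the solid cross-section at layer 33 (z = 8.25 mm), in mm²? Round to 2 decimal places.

562.25 mm²

At z = 8.25 mm: the 12×28 cube contributes its full rectangle (area 336.00 mm²); the 19.5×12.5 cube at (2, -2.5) contributes its full rectangle (area 243.75 mm²); the cylinder at (14.5, 10) is absent (z outside [9, 19.5]); the 17.5×15 cube at (-4, 12.5) contributes its full rectangle (area 262.50 mm²); Taking the union: the regions partially overlap — summed areas 842.25 mm² minus the doubly-counted overlap 280.00 mm² gives 562.25 mm² — area = 562.25 mm². Overall, the cross-section is a single solid region. Net area = 562.25 mm².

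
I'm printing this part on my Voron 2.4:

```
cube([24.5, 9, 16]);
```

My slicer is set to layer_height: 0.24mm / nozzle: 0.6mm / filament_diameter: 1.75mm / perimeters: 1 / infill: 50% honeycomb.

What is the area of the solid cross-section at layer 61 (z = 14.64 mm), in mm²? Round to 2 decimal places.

220.50 mm²

At z = 14.64 mm: the cube is present — its section is the full 24.5×9 rectangle (area 220.50 mm²). Overall, the cross-section is a single solid region. Net area = 220.50 mm².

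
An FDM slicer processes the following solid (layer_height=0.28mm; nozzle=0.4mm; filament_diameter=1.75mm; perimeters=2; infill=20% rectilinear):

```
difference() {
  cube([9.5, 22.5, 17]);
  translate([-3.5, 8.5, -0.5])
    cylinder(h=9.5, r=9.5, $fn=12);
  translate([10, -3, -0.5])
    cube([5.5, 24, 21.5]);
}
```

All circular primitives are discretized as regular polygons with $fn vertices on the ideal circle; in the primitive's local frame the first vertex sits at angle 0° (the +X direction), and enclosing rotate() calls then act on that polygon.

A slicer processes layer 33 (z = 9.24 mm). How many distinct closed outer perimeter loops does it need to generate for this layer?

At z = 9.24 mm: the cube (footprint 9.5×22.5) is included at this height; the cylinder at (-3.5, 8.5) does not reach this height (z outside [-0.5, 9]); the 5.5×24 cube at (10, -3) contributes its full rectangle; Subtracting the remaining from the first: starting from the 9.5×22.5 cube, the 5.5×24 cube at (10, -3) misses the remaining region (no effect) — 1 connected region. The result has 1 disconnected region.

1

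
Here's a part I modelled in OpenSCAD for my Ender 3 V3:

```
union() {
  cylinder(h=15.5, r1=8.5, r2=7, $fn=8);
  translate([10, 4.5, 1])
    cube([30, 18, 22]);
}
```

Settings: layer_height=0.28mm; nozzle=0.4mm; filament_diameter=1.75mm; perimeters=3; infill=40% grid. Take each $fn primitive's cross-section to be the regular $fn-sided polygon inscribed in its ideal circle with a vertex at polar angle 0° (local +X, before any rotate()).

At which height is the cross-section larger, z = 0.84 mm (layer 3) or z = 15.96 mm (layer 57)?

Layer 3 (z = 0.84): the cone: at t=0.054 of its height the radius interpolates to r₁+(r₂−r₁)t = 8.419, giving a regular 8-gon of that circumradius (area = (8/2)·8.419²·sin(360°/8) = 200.46 mm²); the cube at (10, 4.5) is not intersected at this z (z outside [1, 23]); Taking the union: only the cone is present, so the union is just that shape — area = 200.46 mm². So its area = 200.46 mm². Layer 57 (z = 15.96): the cone is not intersected at this z (z outside [0, 15.5]); the cube at (10, 4.5) (footprint 30×18) is included at this height (area 540.00 mm²); Taking the union: only the 30×18 cube at (10, 4.5) is present, so the union is just that shape — area = 540.00 mm². So its area = 540.00 mm². Layer 57 is larger (540.00 vs 200.46 mm²).

layer 57 (z = 15.96 mm)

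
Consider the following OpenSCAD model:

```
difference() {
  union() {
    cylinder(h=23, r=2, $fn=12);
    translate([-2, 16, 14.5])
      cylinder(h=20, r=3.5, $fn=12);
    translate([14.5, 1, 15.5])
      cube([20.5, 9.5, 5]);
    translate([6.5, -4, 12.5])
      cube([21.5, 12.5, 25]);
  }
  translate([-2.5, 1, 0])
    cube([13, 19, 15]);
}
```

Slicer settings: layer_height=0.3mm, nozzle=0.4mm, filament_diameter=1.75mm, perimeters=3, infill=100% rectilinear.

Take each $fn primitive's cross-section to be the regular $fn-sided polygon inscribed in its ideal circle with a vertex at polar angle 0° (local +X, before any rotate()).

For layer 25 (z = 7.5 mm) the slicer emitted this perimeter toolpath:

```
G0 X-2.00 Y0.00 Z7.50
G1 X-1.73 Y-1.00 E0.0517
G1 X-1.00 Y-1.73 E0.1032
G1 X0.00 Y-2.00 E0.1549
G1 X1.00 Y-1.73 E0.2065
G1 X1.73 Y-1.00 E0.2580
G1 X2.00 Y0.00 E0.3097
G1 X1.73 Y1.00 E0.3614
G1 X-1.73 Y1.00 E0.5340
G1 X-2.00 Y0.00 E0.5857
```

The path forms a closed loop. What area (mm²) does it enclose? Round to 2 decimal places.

Apply the shoelace formula to the sequence of (X, Y) vertices; enclosed area = 9.72 mm².

9.72 mm²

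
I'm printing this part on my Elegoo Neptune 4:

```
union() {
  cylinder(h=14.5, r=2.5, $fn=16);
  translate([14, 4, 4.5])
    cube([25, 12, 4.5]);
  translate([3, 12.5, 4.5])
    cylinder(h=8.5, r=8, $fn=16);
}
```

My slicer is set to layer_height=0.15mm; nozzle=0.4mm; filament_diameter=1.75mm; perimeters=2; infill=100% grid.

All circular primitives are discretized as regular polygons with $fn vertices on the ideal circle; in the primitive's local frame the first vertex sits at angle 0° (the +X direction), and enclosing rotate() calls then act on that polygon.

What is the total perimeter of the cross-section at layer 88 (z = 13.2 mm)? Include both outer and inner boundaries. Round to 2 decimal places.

At z = 13.2 mm: the r=2.5 cylinder gives a regular 16-gon of circumradius 2.5 (constant along its height) (perimeter = 2·16·2.500·sin(180°/16) = 15.61 mm); the cube at (14, 4) is not intersected at this z (z outside [4.5, 9]); the cylinder at (3, 12.5) does not reach this height (z outside [4.5, 13]); Combining (union): only the r=2.5 cylinder is present, so the union is just that shape — boundary = 15.61 mm. Overall, the cross-section is a single solid region. Total boundary length (outer) = 15.61 mm.

15.61 mm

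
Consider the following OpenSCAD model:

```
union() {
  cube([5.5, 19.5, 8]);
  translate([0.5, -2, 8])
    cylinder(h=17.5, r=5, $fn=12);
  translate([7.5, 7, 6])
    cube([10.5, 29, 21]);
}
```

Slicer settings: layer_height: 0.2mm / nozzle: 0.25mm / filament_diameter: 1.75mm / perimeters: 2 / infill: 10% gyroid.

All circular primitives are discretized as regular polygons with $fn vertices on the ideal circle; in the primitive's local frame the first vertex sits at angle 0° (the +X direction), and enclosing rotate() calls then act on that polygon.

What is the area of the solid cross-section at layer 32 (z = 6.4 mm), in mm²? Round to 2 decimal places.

At z = 6.4 mm: the cube is present — its section is the full 5.5×19.5 rectangle (area 107.25 mm²); the cylinder at (0.5, -2) is not intersected at this z (z outside [8, 25.5]); the cube at (7.5, 7) is present — its section is the full 10.5×29 rectangle (area 304.50 mm²); Taking the union: the 2 present regions are separate (no shared area or edge), so areas and boundary lengths simply add and each stays a separate island — area = 411.75 mm². Overall, the cross-section has 2 separate islands. Net area = 411.75 mm².

411.75 mm²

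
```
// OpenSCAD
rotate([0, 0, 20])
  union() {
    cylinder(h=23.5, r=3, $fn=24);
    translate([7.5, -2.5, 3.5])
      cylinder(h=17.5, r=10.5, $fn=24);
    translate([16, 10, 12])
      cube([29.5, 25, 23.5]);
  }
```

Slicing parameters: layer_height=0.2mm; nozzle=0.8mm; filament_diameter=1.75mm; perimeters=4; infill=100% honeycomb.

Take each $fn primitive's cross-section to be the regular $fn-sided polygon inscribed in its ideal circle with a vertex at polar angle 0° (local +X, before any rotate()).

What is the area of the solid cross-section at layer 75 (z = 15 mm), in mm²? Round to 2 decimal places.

At z = 15 mm: the r=3 cylinder gives a regular 24-gon of circumradius 3 (constant along its height) (area = (24/2)·3.000²·sin(360°/24) = 27.95 mm²); the r=10.5 cylinder at (7.5, -2.5) contributes a regular 24-gon of circumradius 10.5 (area = (24/2)·10.500²·sin(360°/24) = 342.42 mm²); the cube at (16, 10) is present — its section is the full 29.5×25 rectangle (area 737.50 mm²); Combining (union): the regions partially overlap — summed areas 1107.87 mm² minus the doubly-counted overlap 26.84 mm² gives 1081.03 mm² — area = 1081.03 mm²; (whole slice rotated 20° about Z — lengths, areas and connectivity unchanged). Overall, the cross-section has 2 separate islands. Net area = 1081.03 mm².

1081.03 mm²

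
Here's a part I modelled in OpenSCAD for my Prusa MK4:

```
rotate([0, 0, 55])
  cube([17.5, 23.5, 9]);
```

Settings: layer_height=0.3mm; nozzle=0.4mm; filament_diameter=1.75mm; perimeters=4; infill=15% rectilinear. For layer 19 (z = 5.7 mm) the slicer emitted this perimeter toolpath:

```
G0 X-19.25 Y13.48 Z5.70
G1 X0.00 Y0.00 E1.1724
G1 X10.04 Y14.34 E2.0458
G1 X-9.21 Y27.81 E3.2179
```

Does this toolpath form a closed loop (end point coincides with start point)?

no

Start point (G0): (-19.25, 13.48). End point (last G1): the path does not return to the start — open.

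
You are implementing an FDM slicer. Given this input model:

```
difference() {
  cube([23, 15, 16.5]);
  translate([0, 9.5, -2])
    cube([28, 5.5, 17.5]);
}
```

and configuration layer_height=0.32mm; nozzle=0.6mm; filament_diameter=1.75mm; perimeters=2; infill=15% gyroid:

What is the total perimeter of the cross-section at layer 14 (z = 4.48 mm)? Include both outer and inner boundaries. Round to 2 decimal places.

65.00 mm

At z = 4.48 mm: the 23×15 cube contributes its full rectangle (perimeter 76.00 mm); the cube at (0, 9.5) is present — its section is the full 28×5.5 rectangle (perimeter 67.00 mm); Subtracting the remaining from the first: starting from the 23×15 cube, the 28×5.5 cube at (0, 9.5) partially overlaps it — only the 126.50 mm² overlap (of its 154.00 mm²) is removed, clipping the outline — boundary = 65.00 mm. Overall, the cross-section is a single solid region. Total boundary length (outer) = 65.00 mm.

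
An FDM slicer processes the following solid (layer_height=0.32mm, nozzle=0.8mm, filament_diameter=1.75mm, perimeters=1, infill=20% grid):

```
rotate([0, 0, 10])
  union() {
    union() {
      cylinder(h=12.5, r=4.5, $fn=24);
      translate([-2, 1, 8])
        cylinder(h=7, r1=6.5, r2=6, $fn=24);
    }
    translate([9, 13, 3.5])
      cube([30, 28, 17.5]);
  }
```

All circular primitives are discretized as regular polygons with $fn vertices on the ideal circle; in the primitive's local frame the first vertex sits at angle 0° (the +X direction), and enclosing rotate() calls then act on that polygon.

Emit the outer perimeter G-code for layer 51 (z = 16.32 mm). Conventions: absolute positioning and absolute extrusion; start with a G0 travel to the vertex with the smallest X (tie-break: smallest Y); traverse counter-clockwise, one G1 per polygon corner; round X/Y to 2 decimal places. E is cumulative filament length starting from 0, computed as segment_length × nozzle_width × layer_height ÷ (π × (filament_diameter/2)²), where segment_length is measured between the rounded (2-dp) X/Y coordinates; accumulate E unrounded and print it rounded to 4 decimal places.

At z = 16.32 mm: the cylinder does not reach this height (z outside [0, 12.5]); the cone at (-2, 1) is not intersected at this z (z outside [8, 15]); Taking the union: nothing is present at this height; the 30×28 cube at (9, 13) contributes its full rectangle; Merging all regions: only the 30×28 cube at (9, 13) is present, so the union is just that shape — 1 connected region; (whole slice rotated 10° about Z — lengths, areas and connectivity unchanged). The outline is a single polygon with 4 vertices. Extrusion per mm of travel: 0.8 × 0.32 / (π × 0.875²) = 0.106432. Accumulating E over each segment gives final E = 12.3463.

G0 X1.74 Y41.94 Z16.32
G1 X6.61 Y14.37 E2.9798
G1 X36.15 Y19.57 E6.1721
G1 X31.29 Y47.15 E9.1528
G1 X1.74 Y41.94 E12.3463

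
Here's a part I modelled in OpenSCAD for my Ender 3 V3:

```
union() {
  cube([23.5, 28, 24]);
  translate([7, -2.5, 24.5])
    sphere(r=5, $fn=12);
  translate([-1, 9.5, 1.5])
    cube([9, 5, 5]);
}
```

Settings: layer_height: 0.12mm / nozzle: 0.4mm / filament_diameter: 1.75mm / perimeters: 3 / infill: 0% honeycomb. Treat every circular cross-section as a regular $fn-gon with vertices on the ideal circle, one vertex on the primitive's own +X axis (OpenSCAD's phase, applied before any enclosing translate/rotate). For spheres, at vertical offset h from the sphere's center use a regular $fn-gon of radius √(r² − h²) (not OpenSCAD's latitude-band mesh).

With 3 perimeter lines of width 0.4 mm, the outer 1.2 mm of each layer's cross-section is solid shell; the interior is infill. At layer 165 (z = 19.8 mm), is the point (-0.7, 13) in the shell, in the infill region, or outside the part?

At z = 19.8 mm: the cube (footprint 23.5×28) is included at this height; the r=5 sphere at (7, -2.5) contributes a regular 12-gon of circumradius √(5²−4.7²) = 1.706; the cube at (-1, 9.5) is not intersected at this z (z outside [1.5, 6.5]); Taking the union: the 2 present regions are separate (no shared area or edge), so areas and boundary lengths simply add and each stays a separate island — 2 connected regions. Overall, the cross-section has 2 separate islands. The nearest boundary edge runs (0.00, 0.00)→(0.00, 28.00); distance from the point to it = 0.70 mm. The point is not inside any of the regions above, so it lies outside the cross-section (0.70 mm from the nearest boundary).

outside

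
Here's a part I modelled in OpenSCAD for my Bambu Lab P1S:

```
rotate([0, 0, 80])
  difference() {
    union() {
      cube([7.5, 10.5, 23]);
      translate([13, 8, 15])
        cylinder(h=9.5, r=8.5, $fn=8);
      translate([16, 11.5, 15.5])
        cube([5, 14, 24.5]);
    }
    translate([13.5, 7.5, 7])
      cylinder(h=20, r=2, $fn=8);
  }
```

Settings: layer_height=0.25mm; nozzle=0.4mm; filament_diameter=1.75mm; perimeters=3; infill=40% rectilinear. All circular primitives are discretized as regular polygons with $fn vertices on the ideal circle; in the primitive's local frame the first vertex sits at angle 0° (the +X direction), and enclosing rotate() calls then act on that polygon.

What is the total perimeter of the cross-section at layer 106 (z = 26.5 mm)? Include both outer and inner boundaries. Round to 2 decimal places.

38.00 mm

At z = 26.5 mm: the cube is absent (z outside [0, 23]); the cylinder at (13, 8) is not intersected at this z (z outside [15, 24.5]); the 5×14 cube at (16, 11.5) contributes its full rectangle (perimeter 38.00 mm); Taking the union: only the 5×14 cube at (16, 11.5) is present, so the union is just that shape — boundary = 38.00 mm; the r=2 cylinder at (13.5, 7.5) contributes a regular 8-gon of circumradius 2 (perimeter = 2·8·2.000·sin(180°/8) = 12.25 mm); After the difference (first − rest): starting from the result so far, the r=2 cylinder at (13.5, 7.5) misses the remaining region (no effect) — boundary = 38.00 mm; (whole slice rotated 80° about Z — lengths, areas and connectivity unchanged). Overall, the cross-section is a single solid region. Total boundary length (outer) = 38.00 mm.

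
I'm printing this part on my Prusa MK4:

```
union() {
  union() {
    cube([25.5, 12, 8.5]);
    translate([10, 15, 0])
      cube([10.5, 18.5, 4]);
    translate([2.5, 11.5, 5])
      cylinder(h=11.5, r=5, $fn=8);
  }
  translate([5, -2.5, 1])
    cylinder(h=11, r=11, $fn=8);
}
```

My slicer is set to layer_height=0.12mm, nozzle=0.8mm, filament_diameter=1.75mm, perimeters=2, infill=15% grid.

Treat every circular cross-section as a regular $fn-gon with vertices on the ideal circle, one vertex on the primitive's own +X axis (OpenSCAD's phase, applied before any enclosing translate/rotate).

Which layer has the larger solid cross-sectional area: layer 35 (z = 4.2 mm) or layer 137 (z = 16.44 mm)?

Layer 35 (z = 4.2): the cube is present — its section is the full 25.5×12 rectangle (area 306.00 mm²); the cube at (10, 15) is absent (z outside [0, 4]); the cylinder at (2.5, 11.5) does not reach this height (z outside [5, 16.5]); Combining (union): only the 25.5×12 cube is present, so the union is just that shape — area = 306.00 mm²; the r=11 cylinder at (5, -2.5) gives a regular 8-gon of circumradius 11 (constant along its height) (area = (8/2)·11.000²·sin(360°/8) = 342.24 mm²); Combining (union): the regions partially overlap — summed areas 648.24 mm² minus the doubly-counted overlap 96.68 mm² gives 551.56 mm² — area = 551.56 mm². So its area = 551.56 mm². Layer 137 (z = 16.44): the cube is not intersected at this z (z outside [0, 8.5]); the cube at (10, 15) does not reach this height (z outside [0, 4]); the r=5 cylinder at (2.5, 11.5) contributes a regular 8-gon of circumradius 5 (area = (8/2)·5.000²·sin(360°/8) = 70.71 mm²); Taking the union: only the r=5 cylinder at (2.5, 11.5) is present, so the union is just that shape — area = 70.71 mm²; the cylinder at (5, -2.5) is not intersected at this z (z outside [1, 12]); Taking the union: only that combined region is present, so the union is just that shape — area = 70.71 mm². So its area = 70.71 mm². Layer 35 is larger (551.56 vs 70.71 mm²).

layer 35 (z = 4.2 mm)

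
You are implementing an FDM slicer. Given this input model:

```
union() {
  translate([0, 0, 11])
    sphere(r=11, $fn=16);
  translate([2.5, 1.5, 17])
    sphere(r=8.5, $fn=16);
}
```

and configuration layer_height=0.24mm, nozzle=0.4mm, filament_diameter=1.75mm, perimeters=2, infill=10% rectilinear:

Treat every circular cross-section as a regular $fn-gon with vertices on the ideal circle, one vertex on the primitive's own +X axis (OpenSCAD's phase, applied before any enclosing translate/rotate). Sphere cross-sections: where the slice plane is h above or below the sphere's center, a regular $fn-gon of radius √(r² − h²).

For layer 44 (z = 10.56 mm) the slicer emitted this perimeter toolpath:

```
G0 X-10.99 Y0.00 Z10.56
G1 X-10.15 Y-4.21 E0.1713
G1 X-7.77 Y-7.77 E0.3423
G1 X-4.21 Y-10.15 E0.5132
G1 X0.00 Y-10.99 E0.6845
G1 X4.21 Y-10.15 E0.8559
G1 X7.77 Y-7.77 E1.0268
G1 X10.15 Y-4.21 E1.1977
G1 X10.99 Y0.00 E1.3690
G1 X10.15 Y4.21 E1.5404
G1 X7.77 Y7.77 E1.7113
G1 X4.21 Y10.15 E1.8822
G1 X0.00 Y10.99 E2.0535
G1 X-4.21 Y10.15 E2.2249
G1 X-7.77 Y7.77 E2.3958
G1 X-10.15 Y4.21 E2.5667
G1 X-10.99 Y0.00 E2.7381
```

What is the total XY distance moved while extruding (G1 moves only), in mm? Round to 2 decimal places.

Sum the Euclidean lengths of each G1 segment: total = 68.60 mm.

68.60 mm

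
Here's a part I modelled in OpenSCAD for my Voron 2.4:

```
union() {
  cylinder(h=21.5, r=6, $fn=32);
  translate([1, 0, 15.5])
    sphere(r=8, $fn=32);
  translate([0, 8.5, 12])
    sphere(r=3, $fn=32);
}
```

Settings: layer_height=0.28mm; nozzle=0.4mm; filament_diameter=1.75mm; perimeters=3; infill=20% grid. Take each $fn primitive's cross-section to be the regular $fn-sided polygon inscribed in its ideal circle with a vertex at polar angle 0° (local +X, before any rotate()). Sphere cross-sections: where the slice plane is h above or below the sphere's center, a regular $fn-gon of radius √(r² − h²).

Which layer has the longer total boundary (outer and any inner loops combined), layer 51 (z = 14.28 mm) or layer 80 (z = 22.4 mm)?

layer 51 (z = 14.28 mm)

Layer 51 (z = 14.28): the r=6 cylinder gives a regular 32-gon of circumradius 6 (constant along its height) (perimeter = 2·32·6.000·sin(180°/32) = 37.64 mm); the r=8 sphere at (1, 0) slices to a regular 32-gon of circumradius 7.906 (√(r²−h²) with h=1.22 from center) (perimeter = 2·32·7.906·sin(180°/32) = 49.60 mm); the sphere at (0, 8.5): section is a regular 32-gon, circumradius = √(r²−h²) = √(3²−2.28²) = 1.950 (perimeter = 2·32·1.950·sin(180°/32) = 12.23 mm); Taking the union: the regions partially overlap (shared area 115.48 mm²), so the edge portions inside another operand are dropped and the merged outline is re-measured after clipping — boundary = 54.03 mm. So its perimeter = 54.03 mm. Layer 80 (z = 22.4): the cylinder is not intersected at this z (z outside [0, 21.5]); the r=8 sphere at (1, 0) contributes a regular 32-gon of circumradius √(8²−6.9²) = 4.048 (perimeter = 2·32·4.048·sin(180°/32) = 25.40 mm); the sphere at (0, 8.5) does not reach this height (|z−center|=10.400 > r=3); Combining (union): only the r=8 sphere at (1, 0) is present, so the union is just that shape — boundary = 25.40 mm. So its perimeter = 25.40 mm. Layer 51 is larger (54.03 vs 25.40 mm).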